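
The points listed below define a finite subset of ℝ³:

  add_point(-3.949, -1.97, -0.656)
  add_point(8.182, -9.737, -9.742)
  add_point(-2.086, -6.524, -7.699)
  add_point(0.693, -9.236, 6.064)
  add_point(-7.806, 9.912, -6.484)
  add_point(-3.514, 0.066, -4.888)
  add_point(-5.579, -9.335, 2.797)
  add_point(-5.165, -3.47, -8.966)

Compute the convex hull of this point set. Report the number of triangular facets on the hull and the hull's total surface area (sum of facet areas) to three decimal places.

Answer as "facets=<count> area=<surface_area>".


facets=8 area=607.684

Extreme-point indices: [1, 2, 3, 4, 6, 7] — 6 of 8 on the boundary.

Facet areas (half cross-product norm):
  f1: (p3, p1, p4) → 204.2843
  f2: (p7, p1, p4) → 82.5462
  f3: (p6, p7, p4) → 87.9176
  f4: (p6, p3, p4) → 72.9564
  f5: (p6, p3, p1) → 61.8314
  f6: (p2, p7, p1) → 15.3261
  f7: (p2, p6, p1) → 57.6461
  f8: (p2, p6, p7) → 25.1757
Σ area = 607.684

Euler characteristic 6−12+8 = 2 ✓


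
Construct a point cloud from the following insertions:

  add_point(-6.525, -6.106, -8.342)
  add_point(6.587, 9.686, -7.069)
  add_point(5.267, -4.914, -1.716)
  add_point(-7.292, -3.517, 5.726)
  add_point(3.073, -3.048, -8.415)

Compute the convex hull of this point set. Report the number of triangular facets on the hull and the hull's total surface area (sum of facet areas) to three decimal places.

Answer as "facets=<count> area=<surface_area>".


Points on the hull: [0, 1, 2, 3, 4] (5 of 5).

Per-facet area ½‖(b−a)×(c−a)‖:
  f1: (p0, p1, p3) → 145.2673
  f2: (p0, p4, p1) → 56.1822
  f3: (p2, p1, p3) → 113.0076
  f4: (p2, p4, p1) → 48.2844
  f5: (p2, p0, p3) → 86.9199
  f6: (p2, p0, p4) → 35.9685
Σ area = 485.630

Euler characteristic 5−9+6 = 2 ✓

facets=6 area=485.630


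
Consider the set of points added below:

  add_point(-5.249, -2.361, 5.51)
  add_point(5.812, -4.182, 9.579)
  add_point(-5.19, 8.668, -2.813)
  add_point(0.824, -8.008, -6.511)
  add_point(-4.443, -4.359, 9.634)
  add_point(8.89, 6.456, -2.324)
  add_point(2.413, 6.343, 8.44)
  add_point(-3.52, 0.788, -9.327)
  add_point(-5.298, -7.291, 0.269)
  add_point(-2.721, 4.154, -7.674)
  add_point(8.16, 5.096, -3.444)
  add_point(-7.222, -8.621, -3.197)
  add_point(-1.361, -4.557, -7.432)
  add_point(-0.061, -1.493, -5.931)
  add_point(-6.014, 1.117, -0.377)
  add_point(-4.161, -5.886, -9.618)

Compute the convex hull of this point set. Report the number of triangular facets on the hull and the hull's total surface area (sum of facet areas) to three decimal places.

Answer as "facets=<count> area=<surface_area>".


13 of the 16 inputs are extreme points: [0, 1, 2, 3, 4, 5, 6, 7, 9, 10, 11, 14, 15].

Facet areas (half cross-product norm):
  f1: (p6, p2, p5) → 78.6723
  f2: (p6, p4, p2) → 87.6734
  f3: (p1, p4, p11) → 69.3323
  f4: (p1, p6, p5) → 69.7106
  f5: (p1, p6, p4) → 54.5915
  f6: (p14, p2, p11) → 22.6679
  f7: (p9, p2, p5) → 45.8100
  f8: (p3, p15, p11) → 23.2128
  f9: (p3, p1, p11) → 75.1500
  f10: (p0, p4, p2) → 15.5083
  f11: (p0, p14, p2) → 18.8040
  f12: (p0, p4, p11) → 22.0759
  f13: (p0, p14, p11) → 34.1595
  f14: (p10, p9, p5) → 8.7173
  f15: (p10, p3, p15) → 46.9828
  f16: (p10, p1, p5) → 15.4100
  f17: (p10, p3, p1) → 113.5676
  f18: (p7, p9, p2) → 8.4363
  f19: (p7, p2, p11) → 59.6201
  f20: (p7, p15, p11) → 23.8702
  f21: (p7, p10, p15) → 42.1264
  f22: (p7, p10, p9) → 20.3778
Σ area = 956.477

Euler: V−E+F = 13−33+22 = 2.

facets=22 area=956.477


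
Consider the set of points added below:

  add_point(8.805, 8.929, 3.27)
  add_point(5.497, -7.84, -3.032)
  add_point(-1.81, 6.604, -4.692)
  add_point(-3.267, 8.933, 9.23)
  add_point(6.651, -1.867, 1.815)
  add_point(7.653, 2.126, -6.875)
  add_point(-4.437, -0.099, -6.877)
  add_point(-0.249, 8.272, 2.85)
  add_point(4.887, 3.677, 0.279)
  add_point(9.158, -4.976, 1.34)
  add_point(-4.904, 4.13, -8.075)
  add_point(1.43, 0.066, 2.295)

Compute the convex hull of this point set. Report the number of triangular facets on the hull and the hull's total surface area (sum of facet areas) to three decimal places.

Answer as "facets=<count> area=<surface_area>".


facets=14 area=705.293

Points on the hull: [0, 1, 2, 3, 5, 6, 7, 9, 10] (9 of 12).

Area of each hull facet:
  f1: (p1, p3, p9) → 62.9822
  f2: (p0, p3, p9) → 94.1978
  f3: (p6, p3, p10) → 39.8513
  f4: (p6, p1, p3) → 121.8121
  f5: (p2, p3, p10) → 27.9592
  f6: (p5, p6, p10) → 27.1034
  f7: (p5, p6, p1) → 62.4843
  f8: (p5, p2, p10) → 27.3255
  f9: (p5, p2, p0) → 62.2009
  f10: (p5, p1, p9) → 33.3523
  f11: (p5, p0, p9) → 64.6930
  f12: (p7, p0, p3) → 29.8479
  f13: (p7, p2, p3) → 16.8779
  f14: (p7, p2, p0) → 34.6050
Σ area = 705.293

Euler characteristic 9−21+14 = 2 ✓


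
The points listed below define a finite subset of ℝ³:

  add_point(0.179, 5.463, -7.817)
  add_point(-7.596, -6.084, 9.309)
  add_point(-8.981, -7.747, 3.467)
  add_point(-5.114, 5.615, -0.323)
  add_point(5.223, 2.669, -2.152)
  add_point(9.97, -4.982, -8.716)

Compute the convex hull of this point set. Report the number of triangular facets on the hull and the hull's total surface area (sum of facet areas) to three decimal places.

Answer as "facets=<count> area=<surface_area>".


facets=8 area=580.554

Extreme-point indices: [0, 1, 2, 3, 4, 5] — 6 of 6 on the boundary.

Triangle areas on the boundary:
  f1: (p1, p5, p2) → 67.7688
  f2: (p1, p3, p2) → 44.8277
  f3: (p4, p1, p5) → 101.7927
  f4: (p4, p1, p3) → 83.5973
  f5: (p0, p5, p2) → 139.5690
  f6: (p0, p3, p2) → 61.8623
  f7: (p0, p4, p5) → 44.8508
  f8: (p0, p4, p3) → 36.2856
Σ area = 580.554

Euler characteristic 6−12+8 = 2 ✓


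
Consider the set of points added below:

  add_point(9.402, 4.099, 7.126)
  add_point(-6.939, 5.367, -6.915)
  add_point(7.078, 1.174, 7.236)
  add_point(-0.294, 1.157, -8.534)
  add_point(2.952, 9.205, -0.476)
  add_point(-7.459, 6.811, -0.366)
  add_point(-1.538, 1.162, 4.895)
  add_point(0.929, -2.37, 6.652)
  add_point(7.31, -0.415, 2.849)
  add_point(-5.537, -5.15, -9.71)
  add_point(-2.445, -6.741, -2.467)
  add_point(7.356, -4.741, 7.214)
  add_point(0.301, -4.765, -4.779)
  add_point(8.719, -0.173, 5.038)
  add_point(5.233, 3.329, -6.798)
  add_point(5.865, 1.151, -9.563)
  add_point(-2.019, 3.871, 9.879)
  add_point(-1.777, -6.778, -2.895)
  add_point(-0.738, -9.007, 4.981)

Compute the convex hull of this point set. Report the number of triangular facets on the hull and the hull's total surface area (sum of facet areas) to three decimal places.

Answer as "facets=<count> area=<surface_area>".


Hull vertices (13/19): indices [0, 1, 4, 5, 9, 11, 12, 13, 14, 15, 16, 17, 18].

Facet areas (half cross-product norm):
  f1: (p9, p18, p5) → 114.7617
  f2: (p16, p18, p5) → 82.7496
  f3: (p4, p16, p5) → 59.1482
  f4: (p4, p16, p0) → 60.5456
  f5: (p1, p9, p5) → 32.6948
  f6: (p1, p15, p9) → 66.8265
  f7: (p1, p4, p5) → 35.9052
  f8: (p1, p4, p15) → 71.3138
  f9: (p11, p16, p0) → 51.7493
  f10: (p11, p16, p18) → 58.9542
  f11: (p17, p9, p18) → 11.8120
  f12: (p17, p11, p18) → 37.9692
  f13: (p14, p15, p0) → 18.0265
  f14: (p14, p4, p0) → 49.9701
  f15: (p14, p4, p15) → 1.8067
  f16: (p13, p15, p0) → 33.2823
  f17: (p13, p11, p0) → 9.7569
  f18: (p13, p11, p15) → 35.2655
  f19: (p12, p15, p9) → 35.6251
  f20: (p12, p17, p9) → 13.0840
  f21: (p12, p11, p15) → 64.9566
  f22: (p12, p17, p11) → 23.6935
Σ area = 969.897

Euler: V−E+F = 13−33+22 = 2.

facets=22 area=969.897


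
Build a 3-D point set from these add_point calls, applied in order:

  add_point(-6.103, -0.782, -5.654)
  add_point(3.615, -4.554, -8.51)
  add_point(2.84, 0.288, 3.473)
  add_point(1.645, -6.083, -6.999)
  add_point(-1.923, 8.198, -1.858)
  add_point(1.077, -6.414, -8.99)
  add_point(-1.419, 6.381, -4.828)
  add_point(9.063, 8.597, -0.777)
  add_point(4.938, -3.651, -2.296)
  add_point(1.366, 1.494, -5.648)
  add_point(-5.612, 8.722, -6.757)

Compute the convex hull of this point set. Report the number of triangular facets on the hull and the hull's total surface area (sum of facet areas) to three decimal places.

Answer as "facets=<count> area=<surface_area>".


facets=14 area=514.028

Points on the hull: [0, 1, 2, 3, 4, 5, 7, 8, 10] (9 of 11).

Per-facet area ½‖(b−a)×(c−a)‖:
  f1: (p10, p5, p0) → 40.3694
  f2: (p3, p5, p0) → 9.9424
  f3: (p3, p2, p0) → 55.1191
  f4: (p1, p10, p7) → 112.2405
  f5: (p1, p10, p5) → 25.8598
  f6: (p1, p3, p5) → 2.9775
  f7: (p4, p2, p7) → 52.0885
  f8: (p4, p10, p7) → 25.2086
  f9: (p4, p2, p0) → 54.3988
  f10: (p4, p10, p0) → 29.1702
  f11: (p8, p3, p2) → 17.1755
  f12: (p8, p1, p3) → 8.9571
  f13: (p8, p2, p7) → 40.8362
  f14: (p8, p1, p7) → 39.6846
Σ area = 514.028

Euler characteristic 9−21+14 = 2 ✓


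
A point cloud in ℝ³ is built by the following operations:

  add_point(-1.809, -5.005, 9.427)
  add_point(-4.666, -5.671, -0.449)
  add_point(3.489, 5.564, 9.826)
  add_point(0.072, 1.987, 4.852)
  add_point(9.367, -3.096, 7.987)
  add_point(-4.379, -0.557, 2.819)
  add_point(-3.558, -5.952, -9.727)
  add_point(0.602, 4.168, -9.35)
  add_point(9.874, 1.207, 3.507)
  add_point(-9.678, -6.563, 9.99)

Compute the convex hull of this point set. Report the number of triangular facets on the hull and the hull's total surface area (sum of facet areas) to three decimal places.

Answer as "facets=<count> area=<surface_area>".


facets=12 area=826.506

Hull vertices (8/10): indices [0, 2, 4, 5, 6, 7, 8, 9].

Triangle areas on the boundary:
  f1: (p4, p2, p8) → 30.4473
  f2: (p4, p6, p9) → 184.7639
  f3: (p4, p6, p8) → 61.9113
  f4: (p7, p6, p9) → 112.4118
  f5: (p7, p2, p8) → 80.3704
  f6: (p7, p6, p8) → 88.0170
  f7: (p0, p2, p9) → 37.7249
  f8: (p0, p4, p9) → 2.8493
  f9: (p0, p4, p2) → 54.9242
  f10: (p5, p2, p9) → 63.9603
  f11: (p5, p7, p9) → 24.4344
  f12: (p5, p7, p2) → 84.6907
Σ area = 826.506

Euler: V−E+F = 8−18+12 = 2.


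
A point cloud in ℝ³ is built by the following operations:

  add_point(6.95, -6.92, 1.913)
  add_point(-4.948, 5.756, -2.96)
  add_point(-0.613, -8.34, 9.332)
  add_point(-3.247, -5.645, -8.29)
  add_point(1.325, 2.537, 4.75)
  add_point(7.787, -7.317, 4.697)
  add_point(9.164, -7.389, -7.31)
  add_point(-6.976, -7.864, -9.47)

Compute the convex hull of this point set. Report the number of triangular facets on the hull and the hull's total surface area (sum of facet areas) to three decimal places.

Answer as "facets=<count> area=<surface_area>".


facets=10 area=720.688

Hull vertices (7/8): indices [1, 2, 3, 4, 5, 6, 7].

Facet areas (half cross-product norm):
  f1: (p2, p6, p7) → 145.0445
  f2: (p2, p1, p7) → 136.8074
  f3: (p4, p1, p6) → 91.1015
  f4: (p4, p2, p1) → 55.2961
  f5: (p3, p6, p7) → 18.0115
  f6: (p3, p1, p7) → 25.6133
  f7: (p3, p1, p6) → 77.7964
  f8: (p5, p2, p6) → 47.6682
  f9: (p5, p4, p6) → 71.0255
  f10: (p5, p4, p2) → 52.3239
Σ area = 720.688

Euler characteristic 7−15+10 = 2 ✓


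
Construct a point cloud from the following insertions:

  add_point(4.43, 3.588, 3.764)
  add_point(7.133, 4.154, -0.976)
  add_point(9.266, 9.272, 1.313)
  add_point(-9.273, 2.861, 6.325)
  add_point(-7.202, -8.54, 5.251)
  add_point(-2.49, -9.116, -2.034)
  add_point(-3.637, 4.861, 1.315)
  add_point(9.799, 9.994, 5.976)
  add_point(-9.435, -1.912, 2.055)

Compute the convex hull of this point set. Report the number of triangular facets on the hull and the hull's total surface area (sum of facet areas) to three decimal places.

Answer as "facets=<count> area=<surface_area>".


facets=12 area=609.060

Hull vertices (8/9): indices [1, 2, 3, 4, 5, 6, 7, 8].

Facet areas (half cross-product norm):
  f1: (p4, p5, p8) → 33.1311
  f2: (p4, p3, p8) → 23.0004
  f3: (p4, p5, p7) → 104.5805
  f4: (p4, p3, p7) → 116.6710
  f5: (p1, p5, p7) → 54.6542
  f6: (p6, p3, p7) → 49.9746
  f7: (p6, p3, p8) → 24.3843
  f8: (p6, p5, p8) → 48.2758
  f9: (p6, p1, p5) → 78.1251
  f10: (p2, p1, p7) → 11.9473
  f11: (p2, p6, p7) → 31.9836
  f12: (p2, p6, p1) → 32.3325
Σ area = 609.060

Euler characteristic 8−18+12 = 2 ✓


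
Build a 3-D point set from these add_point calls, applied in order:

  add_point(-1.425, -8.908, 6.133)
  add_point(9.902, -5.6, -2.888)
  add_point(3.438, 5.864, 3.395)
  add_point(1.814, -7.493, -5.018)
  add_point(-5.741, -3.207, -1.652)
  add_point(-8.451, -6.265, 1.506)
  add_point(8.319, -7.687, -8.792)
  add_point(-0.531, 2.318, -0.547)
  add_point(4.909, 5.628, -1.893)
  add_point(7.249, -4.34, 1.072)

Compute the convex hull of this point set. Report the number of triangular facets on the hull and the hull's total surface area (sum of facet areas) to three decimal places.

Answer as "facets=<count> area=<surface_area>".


10 of the 10 inputs are extreme points: [0, 1, 2, 3, 4, 5, 6, 7, 8, 9].

Per-facet area ½‖(b−a)×(c−a)‖:
  f1: (p0, p2, p5) → 69.0689
  f2: (p6, p0, p1) → 45.8150
  f3: (p9, p2, p1) → 22.2512
  f4: (p9, p0, p1) → 19.7961
  f5: (p9, p0, p2) → 61.4307
  f6: (p8, p2, p1) → 32.9948
  f7: (p8, p6, p1) → 38.3492
  f8: (p8, p4, p6) → 98.6861
  f9: (p3, p0, p5) → 48.9364
  f10: (p3, p6, p0) → 30.7842
  f11: (p3, p4, p5) → 22.3065
  f12: (p3, p4, p6) → 15.6721
  f13: (p7, p8, p2) → 16.3781
  f14: (p7, p8, p4) → 10.6867
  f15: (p7, p2, p5) → 28.6185
  f16: (p7, p4, p5) → 14.2557
Σ area = 576.030

Euler: V−E+F = 10−24+16 = 2.

facets=16 area=576.030


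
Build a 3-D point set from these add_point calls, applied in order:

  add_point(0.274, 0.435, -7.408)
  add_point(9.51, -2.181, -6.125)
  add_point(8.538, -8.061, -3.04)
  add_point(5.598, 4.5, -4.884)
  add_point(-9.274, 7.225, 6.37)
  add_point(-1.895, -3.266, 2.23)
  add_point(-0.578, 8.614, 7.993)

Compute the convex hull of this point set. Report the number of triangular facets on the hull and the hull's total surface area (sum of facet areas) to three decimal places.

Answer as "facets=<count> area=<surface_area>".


Extreme-point indices: [0, 1, 2, 3, 4, 5, 6] — 7 of 7 on the boundary.

Per-facet area ½‖(b−a)×(c−a)‖:
  f1: (p6, p2, p1) → 68.3844
  f2: (p0, p2, p1) → 32.0809
  f3: (p5, p0, p4) → 70.5775
  f4: (p5, p0, p2) → 60.5476
  f5: (p5, p6, p4) → 56.4071
  f6: (p5, p6, p2) → 75.3134
  f7: (p3, p6, p1) → 47.4515
  f8: (p3, p0, p1) → 27.6616
  f9: (p3, p6, p4) → 65.1487
  f10: (p3, p0, p4) → 64.4736
Σ area = 568.046

Euler: V−E+F = 7−15+10 = 2.

facets=10 area=568.046


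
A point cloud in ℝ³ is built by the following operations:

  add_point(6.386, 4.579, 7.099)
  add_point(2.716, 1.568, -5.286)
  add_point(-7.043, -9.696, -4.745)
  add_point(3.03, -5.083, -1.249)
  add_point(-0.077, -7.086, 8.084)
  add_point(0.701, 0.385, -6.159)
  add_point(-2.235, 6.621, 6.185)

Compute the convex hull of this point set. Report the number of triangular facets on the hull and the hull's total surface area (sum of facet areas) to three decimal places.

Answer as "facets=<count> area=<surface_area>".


facets=10 area=546.496

Hull vertices (7/7): indices [0, 1, 2, 3, 4, 5, 6].

Facet areas (half cross-product norm):
  f1: (p4, p6, p2) → 103.8306
  f2: (p4, p6, p0) → 57.4974
  f3: (p1, p6, p0) → 56.1258
  f4: (p5, p6, p2) → 89.7019
  f5: (p5, p1, p6) → 16.5369
  f6: (p3, p4, p0) → 61.7418
  f7: (p3, p1, p0) → 49.2387
  f8: (p3, p4, p2) → 58.1768
  f9: (p3, p5, p2) → 44.1137
  f10: (p3, p5, p1) → 9.5324
Σ area = 546.496

Euler characteristic 7−15+10 = 2 ✓


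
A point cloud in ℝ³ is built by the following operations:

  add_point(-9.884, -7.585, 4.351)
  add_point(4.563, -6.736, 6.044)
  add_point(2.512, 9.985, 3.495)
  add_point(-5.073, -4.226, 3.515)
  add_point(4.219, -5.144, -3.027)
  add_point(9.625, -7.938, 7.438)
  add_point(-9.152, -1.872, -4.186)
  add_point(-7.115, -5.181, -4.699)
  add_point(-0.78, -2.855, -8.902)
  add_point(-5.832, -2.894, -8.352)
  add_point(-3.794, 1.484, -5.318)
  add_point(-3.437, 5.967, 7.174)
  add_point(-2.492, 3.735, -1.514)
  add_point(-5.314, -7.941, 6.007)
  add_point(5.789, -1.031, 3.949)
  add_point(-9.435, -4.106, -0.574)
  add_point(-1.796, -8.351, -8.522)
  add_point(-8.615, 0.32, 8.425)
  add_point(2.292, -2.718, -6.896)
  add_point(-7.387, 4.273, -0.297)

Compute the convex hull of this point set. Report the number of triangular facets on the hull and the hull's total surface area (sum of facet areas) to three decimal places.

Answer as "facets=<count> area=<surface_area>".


facets=28 area=974.200

16 of the 20 inputs are extreme points: [0, 2, 4, 5, 6, 7, 8, 9, 10, 11, 13, 15, 16, 17, 18, 19].

Facet areas (half cross-product norm):
  f1: (p18, p2, p5) → 132.3609
  f2: (p7, p16, p0) → 28.7660
  f3: (p7, p6, p0) → 19.1006
  f4: (p13, p17, p0) → 21.3434
  f5: (p13, p17, p5) → 65.2701
  f6: (p13, p16, p0) → 36.2313
  f7: (p13, p16, p5) → 111.0842
  f8: (p11, p2, p5) → 76.2437
  f9: (p11, p17, p5) → 73.8458
  f10: (p15, p6, p0) → 0.7902
  f11: (p15, p17, p0) → 26.8618
  f12: (p15, p17, p6) → 18.2565
  f13: (p4, p16, p5) → 34.1442
  f14: (p4, p18, p5) → 8.2591
  f15: (p4, p18, p16) → 17.7118
  f16: (p19, p11, p2) → 34.7346
  f17: (p19, p17, p6) → 35.9305
  f18: (p19, p11, p17) → 31.8183
  f19: (p9, p7, p16) → 14.8954
  f20: (p9, p7, p6) → 8.6768
  f21: (p9, p19, p6) → 18.5161
  f22: (p8, p18, p16) → 10.1656
  f23: (p8, p9, p16) → 13.9610
  f24: (p8, p18, p2) → 27.7952
  f25: (p10, p8, p2) → 36.3479
  f26: (p10, p8, p9) → 13.8078
  f27: (p10, p19, p2) → 40.7884
  f28: (p10, p9, p19) → 16.4924
Σ area = 974.200

Euler characteristic 16−42+28 = 2 ✓


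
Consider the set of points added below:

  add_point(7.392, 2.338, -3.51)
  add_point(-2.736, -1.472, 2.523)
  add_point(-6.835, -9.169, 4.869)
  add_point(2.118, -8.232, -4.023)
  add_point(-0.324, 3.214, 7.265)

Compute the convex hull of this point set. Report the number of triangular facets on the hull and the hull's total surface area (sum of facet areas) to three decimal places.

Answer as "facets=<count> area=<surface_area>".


Points on the hull: [0, 1, 2, 3, 4] (5 of 5).

Area of each hull facet:
  f1: (p3, p4, p2) → 86.4510
  f2: (p3, p4, p0) → 77.4447
  f3: (p1, p4, p2) → 26.8597
  f4: (p1, p4, p0) → 43.3816
  f5: (p1, p3, p2) → 47.0662
  f6: (p1, p3, p0) → 57.5575
Σ area = 338.761

Euler characteristic 5−9+6 = 2 ✓

facets=6 area=338.761


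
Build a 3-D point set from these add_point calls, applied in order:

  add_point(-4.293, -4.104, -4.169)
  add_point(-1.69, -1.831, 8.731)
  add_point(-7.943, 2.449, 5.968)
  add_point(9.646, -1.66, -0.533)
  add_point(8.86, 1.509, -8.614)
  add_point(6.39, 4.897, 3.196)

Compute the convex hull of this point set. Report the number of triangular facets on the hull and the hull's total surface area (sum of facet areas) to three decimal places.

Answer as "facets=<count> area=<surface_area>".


facets=8 area=508.168

Hull vertices (6/6): indices [0, 1, 2, 3, 4, 5].

Per-facet area ½‖(b−a)×(c−a)‖:
  f1: (p4, p5, p2) → 87.7940
  f2: (p4, p5, p3) → 35.6420
  f3: (p0, p4, p2) → 90.1323
  f4: (p0, p4, p3) → 61.5527
  f5: (p1, p5, p2) → 47.8102
  f6: (p1, p5, p3) → 48.7913
  f7: (p1, p0, p2) → 49.5535
  f8: (p1, p0, p3) → 86.8922
Σ area = 508.168

Euler characteristic 6−12+8 = 2 ✓


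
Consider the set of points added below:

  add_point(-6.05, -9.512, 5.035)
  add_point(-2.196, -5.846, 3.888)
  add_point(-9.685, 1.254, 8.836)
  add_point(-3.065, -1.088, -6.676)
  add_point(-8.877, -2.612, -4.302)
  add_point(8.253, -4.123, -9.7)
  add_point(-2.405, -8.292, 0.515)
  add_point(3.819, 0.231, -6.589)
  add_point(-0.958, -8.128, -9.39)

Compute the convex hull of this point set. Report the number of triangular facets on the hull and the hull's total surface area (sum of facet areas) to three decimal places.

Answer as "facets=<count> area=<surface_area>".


facets=14 area=569.402

Hull vertices (9/9): indices [0, 1, 2, 3, 4, 5, 6, 7, 8].

Area of each hull facet:
  f1: (p1, p0, p2) → 30.8450
  f2: (p1, p0, p5) → 35.0782
  f3: (p4, p0, p2) → 67.2510
  f4: (p7, p1, p2) → 72.5688
  f5: (p7, p1, p5) → 44.0343
  f6: (p8, p4, p0) → 64.8595
  f7: (p6, p0, p5) → 6.4271
  f8: (p6, p8, p5) → 49.5736
  f9: (p6, p8, p0) → 15.8431
  f10: (p3, p8, p4) → 24.9898
  f11: (p3, p4, p2) → 41.7003
  f12: (p3, p7, p2) → 56.0231
  f13: (p3, p7, p5) → 21.0497
  f14: (p3, p8, p5) → 39.1586
Σ area = 569.402

Euler: V−E+F = 9−21+14 = 2.


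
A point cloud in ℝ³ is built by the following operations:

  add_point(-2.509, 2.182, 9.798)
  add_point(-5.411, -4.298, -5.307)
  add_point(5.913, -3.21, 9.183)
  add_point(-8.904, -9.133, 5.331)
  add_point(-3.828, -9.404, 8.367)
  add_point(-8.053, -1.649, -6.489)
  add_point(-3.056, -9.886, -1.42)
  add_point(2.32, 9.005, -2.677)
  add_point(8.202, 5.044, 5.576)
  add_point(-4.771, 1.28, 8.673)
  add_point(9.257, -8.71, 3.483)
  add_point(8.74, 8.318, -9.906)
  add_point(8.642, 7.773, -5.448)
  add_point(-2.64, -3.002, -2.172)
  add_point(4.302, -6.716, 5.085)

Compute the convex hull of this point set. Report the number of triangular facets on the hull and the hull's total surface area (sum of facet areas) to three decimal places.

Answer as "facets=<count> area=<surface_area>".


Points on the hull: [0, 1, 2, 3, 4, 5, 6, 7, 8, 9, 10, 11, 12] (13 of 15).

Facet areas (half cross-product norm):
  f1: (p8, p0, p7) → 63.9937
  f2: (p6, p5, p3) → 48.7856
  f3: (p6, p4, p3) → 26.1165
  f4: (p6, p4, p10) → 62.4081
  f5: (p11, p5, p7) → 72.6832
  f6: (p11, p6, p10) → 141.7846
  f7: (p9, p0, p7) → 20.0835
  f8: (p9, p5, p7) → 104.3900
  f9: (p9, p5, p3) → 79.2009
  f10: (p9, p4, p3) → 31.5851
  f11: (p9, p4, p0) → 13.8462
  f12: (p2, p4, p10) → 49.6534
  f13: (p2, p4, p0) → 52.7391
  f14: (p2, p8, p10) → 39.0194
  f15: (p2, p8, p0) → 45.1149
  f16: (p12, p8, p7) → 36.9204
  f17: (p12, p11, p7) → 14.4985
  f18: (p12, p8, p10) → 78.9763
  f19: (p12, p11, p10) → 34.3684
  f20: (p1, p6, p5) → 5.9654
  f21: (p1, p11, p5) → 38.2637
  f22: (p1, p11, p6) → 64.6404
Σ area = 1125.037

Check V−E+F: 13 − 33 + 22 = 2.

facets=22 area=1125.037


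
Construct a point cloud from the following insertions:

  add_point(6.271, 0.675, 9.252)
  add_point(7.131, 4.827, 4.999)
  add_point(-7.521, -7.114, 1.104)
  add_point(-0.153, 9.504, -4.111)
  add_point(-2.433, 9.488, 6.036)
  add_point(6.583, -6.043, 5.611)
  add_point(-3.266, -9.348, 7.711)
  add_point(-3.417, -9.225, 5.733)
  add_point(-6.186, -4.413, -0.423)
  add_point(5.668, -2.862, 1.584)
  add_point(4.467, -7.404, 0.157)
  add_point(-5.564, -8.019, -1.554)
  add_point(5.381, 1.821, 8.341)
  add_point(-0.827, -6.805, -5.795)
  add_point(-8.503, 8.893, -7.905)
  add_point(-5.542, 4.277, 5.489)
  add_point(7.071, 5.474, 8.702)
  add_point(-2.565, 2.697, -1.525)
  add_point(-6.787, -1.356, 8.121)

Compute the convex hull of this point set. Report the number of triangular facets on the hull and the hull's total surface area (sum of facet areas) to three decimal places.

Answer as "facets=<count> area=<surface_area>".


16 of the 19 inputs are extreme points: [0, 1, 2, 3, 4, 5, 6, 7, 9, 10, 11, 13, 14, 15, 16, 18].

Area of each hull facet:
  f1: (p3, p13, p14) → 74.6120
  f2: (p3, p4, p14) → 46.7979
  f3: (p5, p0, p6) → 40.1191
  f4: (p16, p5, p1) → 20.3544
  f5: (p16, p5, p0) → 11.2118
  f6: (p16, p3, p1) → 18.1370
  f7: (p16, p3, p4) → 55.3432
  f8: (p11, p2, p6) → 13.5079
  f9: (p11, p13, p14) → 56.8122
  f10: (p11, p2, p14) → 31.2513
  f11: (p18, p2, p6) → 32.3822
  f12: (p18, p0, p6) → 56.1007
  f13: (p18, p2, p14) → 82.5575
  f14: (p18, p16, p0) → 30.9604
  f15: (p18, p16, p4) → 63.1246
  f16: (p10, p5, p6) → 31.0637
  f17: (p15, p4, p14) → 43.9290
  f18: (p15, p18, p14) → 35.7367
  f19: (p15, p18, p4) → 10.9801
  f20: (p9, p5, p1) → 21.7587
  f21: (p9, p10, p5) → 12.2198
  f22: (p9, p3, p1) → 53.5784
  f23: (p9, p3, p13) → 76.8582
  f24: (p9, p10, p13) → 18.6497
  f25: (p7, p11, p13) → 22.2833
  f26: (p7, p10, p13) → 39.0716
  f27: (p7, p11, p6) → 1.7410
  f28: (p7, p10, p6) → 8.3698
Σ area = 1009.512

Euler: V−E+F = 16−42+28 = 2.

facets=28 area=1009.512


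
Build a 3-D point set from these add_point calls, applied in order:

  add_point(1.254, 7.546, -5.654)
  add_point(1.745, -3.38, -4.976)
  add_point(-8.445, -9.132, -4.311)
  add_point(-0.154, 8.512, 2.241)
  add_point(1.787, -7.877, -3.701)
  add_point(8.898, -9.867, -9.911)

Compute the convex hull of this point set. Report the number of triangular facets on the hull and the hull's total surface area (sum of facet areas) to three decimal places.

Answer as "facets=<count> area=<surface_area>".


facets=6 area=508.117

Points on the hull: [0, 2, 3, 4, 5] (5 of 6).

Triangle areas on the boundary:
  f1: (p0, p5, p2) → 156.2922
  f2: (p0, p3, p2) → 78.0029
  f3: (p0, p3, p5) → 72.5153
  f4: (p4, p5, p2) → 37.1094
  f5: (p4, p3, p2) → 90.5427
  f6: (p4, p3, p5) → 73.6545
Σ area = 508.117

Euler characteristic 5−9+6 = 2 ✓


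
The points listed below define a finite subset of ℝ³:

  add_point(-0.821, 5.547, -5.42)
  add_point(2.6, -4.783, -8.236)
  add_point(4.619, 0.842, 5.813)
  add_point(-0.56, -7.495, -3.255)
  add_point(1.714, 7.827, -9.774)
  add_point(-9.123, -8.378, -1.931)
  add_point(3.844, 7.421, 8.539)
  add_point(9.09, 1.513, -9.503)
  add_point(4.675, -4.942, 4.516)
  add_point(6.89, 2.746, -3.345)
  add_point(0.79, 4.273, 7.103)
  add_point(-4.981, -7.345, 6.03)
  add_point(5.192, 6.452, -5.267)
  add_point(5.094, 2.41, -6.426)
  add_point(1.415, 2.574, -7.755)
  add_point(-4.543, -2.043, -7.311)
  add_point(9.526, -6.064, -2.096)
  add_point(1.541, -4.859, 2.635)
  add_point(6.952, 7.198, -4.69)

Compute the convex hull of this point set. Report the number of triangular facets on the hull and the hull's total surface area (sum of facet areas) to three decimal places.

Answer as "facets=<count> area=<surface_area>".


Extreme-point indices: [0, 1, 3, 4, 5, 6, 7, 8, 10, 11, 15, 16, 18] — 13 of 19 on the boundary.

Per-facet area ½‖(b−a)×(c−a)‖:
  f1: (p0, p6, p4) → 34.4083
  f2: (p18, p6, p16) → 92.7484
  f3: (p18, p6, p4) → 42.8109
  f4: (p10, p11, p5) → 54.4297
  f5: (p10, p11, p6) → 11.2019
  f6: (p10, p0, p5) → 102.4424
  f7: (p10, p0, p6) → 27.7179
  f8: (p8, p6, p16) → 49.1093
  f9: (p8, p11, p16) → 31.6525
  f10: (p8, p11, p6) → 65.0965
  f11: (p3, p1, p5) → 21.7828
  f12: (p3, p1, p16) → 29.7156
  f13: (p3, p11, p5) → 37.1563
  f14: (p3, p11, p16) → 49.9735
  f15: (p15, p1, p5) → 35.1227
  f16: (p15, p1, p4) → 44.9256
  f17: (p15, p0, p5) → 30.5663
  f18: (p15, p0, p4) → 22.0923
  f19: (p7, p1, p16) → 40.0983
  f20: (p7, p1, p4) → 44.1720
  f21: (p7, p18, p16) → 40.8786
  f22: (p7, p18, p4) → 27.9720
Σ area = 936.074

Euler: V−E+F = 13−33+22 = 2.

facets=22 area=936.074


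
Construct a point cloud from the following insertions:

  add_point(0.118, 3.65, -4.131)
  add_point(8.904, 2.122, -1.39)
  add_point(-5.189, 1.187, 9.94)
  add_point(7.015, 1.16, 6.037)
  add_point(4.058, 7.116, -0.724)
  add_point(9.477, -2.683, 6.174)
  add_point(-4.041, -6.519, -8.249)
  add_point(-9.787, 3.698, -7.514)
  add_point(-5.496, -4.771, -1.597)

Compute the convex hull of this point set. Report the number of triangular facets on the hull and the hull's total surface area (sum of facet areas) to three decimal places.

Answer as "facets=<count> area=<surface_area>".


facets=14 area=734.965

Points on the hull: [0, 1, 2, 3, 4, 5, 6, 7, 8] (9 of 9).

Triangle areas on the boundary:
  f1: (p1, p6, p5) → 75.8438
  f2: (p8, p6, p7) → 38.2415
  f3: (p8, p2, p7) → 72.0173
  f4: (p8, p6, p5) → 57.3450
  f5: (p8, p2, p5) → 96.6429
  f6: (p0, p6, p7) → 54.9922
  f7: (p0, p1, p6) → 52.2968
  f8: (p4, p0, p1) → 21.8669
  f9: (p4, p2, p7) → 114.7968
  f10: (p4, p0, p7) → 20.9155
  f11: (p3, p1, p5) → 17.6332
  f12: (p3, p4, p1) → 26.5928
  f13: (p3, p2, p5) → 25.2276
  f14: (p3, p4, p2) → 60.5528
Σ area = 734.965

Check V−E+F: 9 − 21 + 14 = 2.


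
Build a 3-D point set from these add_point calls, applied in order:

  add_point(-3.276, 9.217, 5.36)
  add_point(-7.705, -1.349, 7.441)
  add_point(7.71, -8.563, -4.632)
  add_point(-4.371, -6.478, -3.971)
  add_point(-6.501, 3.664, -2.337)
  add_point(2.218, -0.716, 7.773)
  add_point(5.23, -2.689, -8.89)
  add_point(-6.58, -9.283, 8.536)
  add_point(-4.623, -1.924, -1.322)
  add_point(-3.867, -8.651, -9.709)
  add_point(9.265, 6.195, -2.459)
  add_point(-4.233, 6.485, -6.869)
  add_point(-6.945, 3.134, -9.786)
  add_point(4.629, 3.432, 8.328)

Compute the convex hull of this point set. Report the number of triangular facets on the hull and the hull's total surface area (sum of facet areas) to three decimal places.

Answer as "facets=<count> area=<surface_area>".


12 of the 14 inputs are extreme points: [0, 1, 2, 4, 5, 6, 7, 9, 10, 11, 12, 13].

Per-facet area ½‖(b−a)×(c−a)‖:
  f1: (p13, p0, p1) → 57.3630
  f2: (p13, p0, p10) → 61.4672
  f3: (p13, p2, p10) → 89.6144
  f4: (p4, p0, p1) → 50.9454
  f5: (p4, p12, p1) → 22.2934
  f6: (p4, p12, p0) → 21.3033
  f7: (p11, p0, p10) → 82.9085
  f8: (p11, p12, p10) → 27.8985
  f9: (p11, p12, p0) → 22.5271
  f10: (p6, p12, p10) → 79.0146
  f11: (p6, p2, p10) → 44.1844
  f12: (p7, p13, p1) → 52.3566
  f13: (p7, p12, p1) → 66.8852
  f14: (p9, p6, p12) → 62.9894
  f15: (p9, p7, p12) → 112.4046
  f16: (p9, p6, p2) → 41.5729
  f17: (p9, p7, p2) → 112.5795
  f18: (p5, p13, p2) → 35.5088
  f19: (p5, p7, p2) → 96.2979
  f20: (p5, p7, p13) → 9.4709
Σ area = 1149.586

Euler: V−E+F = 12−30+20 = 2.

facets=20 area=1149.586


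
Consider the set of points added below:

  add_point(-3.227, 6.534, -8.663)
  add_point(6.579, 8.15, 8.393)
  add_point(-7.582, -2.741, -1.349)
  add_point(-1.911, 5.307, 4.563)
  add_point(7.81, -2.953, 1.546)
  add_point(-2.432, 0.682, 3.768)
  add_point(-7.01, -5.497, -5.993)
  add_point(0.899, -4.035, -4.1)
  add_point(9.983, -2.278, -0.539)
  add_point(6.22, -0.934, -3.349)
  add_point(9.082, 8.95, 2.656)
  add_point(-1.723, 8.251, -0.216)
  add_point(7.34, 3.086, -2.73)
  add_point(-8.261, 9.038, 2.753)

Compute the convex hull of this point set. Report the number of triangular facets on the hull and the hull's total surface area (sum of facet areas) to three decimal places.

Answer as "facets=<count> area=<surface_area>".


Extreme-point indices: [0, 1, 2, 4, 5, 6, 7, 8, 9, 10, 12, 13] — 12 of 14 on the boundary.

Per-facet area ½‖(b−a)×(c−a)‖:
  f1: (p0, p6, p13) → 81.4479
  f2: (p10, p0, p13) → 101.0621
  f3: (p7, p0, p6) → 48.8456
  f4: (p7, p9, p0) → 37.7556
  f5: (p7, p9, p8) → 12.2044
  f6: (p7, p4, p8) → 13.7285
  f7: (p7, p4, p6) → 16.1065
  f8: (p12, p10, p0) → 49.0845
  f9: (p12, p9, p0) → 26.5647
  f10: (p12, p10, p8) → 24.8385
  f11: (p12, p9, p8) → 10.3005
  f12: (p2, p4, p6) → 42.4808
  f13: (p2, p4, p5) → 42.1012
  f14: (p2, p6, p13) → 21.8380
  f15: (p2, p5, p13) → 40.9567
  f16: (p1, p4, p5) → 64.1786
  f17: (p1, p5, p13) → 64.3701
  f18: (p1, p10, p13) → 50.1257
  f19: (p1, p10, p8) → 36.4828
  f20: (p1, p4, p8) → 19.6579
Σ area = 804.131

Euler: V−E+F = 12−30+20 = 2.

facets=20 area=804.131


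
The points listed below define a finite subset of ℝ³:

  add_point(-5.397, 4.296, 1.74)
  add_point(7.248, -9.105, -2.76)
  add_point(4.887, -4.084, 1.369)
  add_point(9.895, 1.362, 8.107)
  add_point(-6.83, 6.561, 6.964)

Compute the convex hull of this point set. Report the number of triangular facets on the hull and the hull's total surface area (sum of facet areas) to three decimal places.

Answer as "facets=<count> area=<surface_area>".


facets=6 area=349.004

Points on the hull: [0, 1, 2, 3, 4] (5 of 5).

Triangle areas on the boundary:
  f1: (p0, p3, p4) → 49.3298
  f2: (p0, p1, p4) → 42.4854
  f3: (p0, p1, p3) → 122.6495
  f4: (p2, p3, p4) → 81.9477
  f5: (p2, p1, p4) → 25.6127
  f6: (p2, p1, p3) → 26.9792
Σ area = 349.004

Check V−E+F: 5 − 9 + 6 = 2.


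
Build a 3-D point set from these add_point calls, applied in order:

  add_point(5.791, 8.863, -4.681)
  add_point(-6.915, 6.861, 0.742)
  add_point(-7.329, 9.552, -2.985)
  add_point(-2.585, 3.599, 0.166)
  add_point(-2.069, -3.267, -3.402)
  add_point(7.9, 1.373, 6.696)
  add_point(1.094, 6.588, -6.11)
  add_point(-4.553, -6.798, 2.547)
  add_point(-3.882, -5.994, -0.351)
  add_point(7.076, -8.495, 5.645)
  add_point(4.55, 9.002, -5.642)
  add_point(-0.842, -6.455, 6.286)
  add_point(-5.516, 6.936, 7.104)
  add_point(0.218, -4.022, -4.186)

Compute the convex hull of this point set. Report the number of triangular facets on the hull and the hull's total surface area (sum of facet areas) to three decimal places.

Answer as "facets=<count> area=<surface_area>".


facets=22 area=794.630

13 of the 14 inputs are extreme points: [0, 1, 2, 4, 5, 6, 7, 8, 9, 10, 11, 12, 13].

Triangle areas on the boundary:
  f1: (p0, p9, p5) → 61.6705
  f2: (p0, p12, p5) → 94.6566
  f3: (p0, p12, p2) → 69.9431
  f4: (p0, p10, p2) → 7.3861
  f5: (p1, p12, p2) → 8.9974
  f6: (p1, p7, p2) → 23.3772
  f7: (p1, p7, p12) → 45.0088
  f8: (p11, p7, p9) → 17.2022
  f9: (p11, p7, p12) → 37.1854
  f10: (p11, p9, p5) → 40.2069
  f11: (p11, p12, p5) → 76.9611
  f12: (p13, p0, p9) → 89.0372
  f13: (p13, p0, p10) → 10.8205
  f14: (p8, p7, p9) → 18.6821
  f15: (p8, p13, p9) → 36.9351
  f16: (p8, p7, p2) → 23.2159
  f17: (p6, p10, p2) → 17.2494
  f18: (p6, p13, p10) → 18.2766
  f19: (p4, p8, p2) → 28.5761
  f20: (p4, p8, p13) → 5.2068
  f21: (p4, p6, p2) → 50.5200
  f22: (p4, p6, p13) → 13.5147
Σ area = 794.630

Euler characteristic 13−33+22 = 2 ✓


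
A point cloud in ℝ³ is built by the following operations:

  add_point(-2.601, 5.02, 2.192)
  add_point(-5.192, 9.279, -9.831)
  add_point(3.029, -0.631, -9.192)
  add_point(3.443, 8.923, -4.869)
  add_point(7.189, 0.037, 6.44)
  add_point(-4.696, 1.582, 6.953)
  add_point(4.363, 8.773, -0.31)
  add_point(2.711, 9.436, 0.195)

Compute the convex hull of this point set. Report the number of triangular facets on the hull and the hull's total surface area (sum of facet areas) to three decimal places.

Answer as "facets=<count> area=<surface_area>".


facets=10 area=536.860

Hull vertices (7/8): indices [1, 2, 3, 4, 5, 6, 7].

Facet areas (half cross-product norm):
  f1: (p2, p5, p1) → 110.0126
  f2: (p2, p5, p4) → 94.9833
  f3: (p7, p5, p1) → 81.2072
  f4: (p7, p5, p4) → 65.2786
  f5: (p3, p2, p1) → 51.1625
  f6: (p3, p7, p1) → 23.8707
  f7: (p3, p2, p4) → 76.0607
  f8: (p6, p7, p4) → 9.9360
  f9: (p6, p3, p4) → 20.0568
  f10: (p6, p3, p7) → 4.2915
Σ area = 536.860

Euler: V−E+F = 7−15+10 = 2.


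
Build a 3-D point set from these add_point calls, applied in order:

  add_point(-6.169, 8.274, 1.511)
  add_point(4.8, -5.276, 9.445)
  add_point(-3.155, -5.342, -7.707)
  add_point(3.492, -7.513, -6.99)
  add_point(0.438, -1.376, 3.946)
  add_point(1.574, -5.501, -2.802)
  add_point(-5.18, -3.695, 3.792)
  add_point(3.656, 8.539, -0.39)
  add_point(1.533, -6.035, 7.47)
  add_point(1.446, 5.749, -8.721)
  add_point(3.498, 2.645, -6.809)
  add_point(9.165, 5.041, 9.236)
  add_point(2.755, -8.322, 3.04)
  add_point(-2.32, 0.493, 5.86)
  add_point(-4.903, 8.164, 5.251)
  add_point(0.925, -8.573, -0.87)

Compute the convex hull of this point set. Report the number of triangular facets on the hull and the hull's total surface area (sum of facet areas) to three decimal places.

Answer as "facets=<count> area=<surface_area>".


Hull vertices (13/16): indices [0, 1, 2, 3, 6, 7, 8, 9, 10, 11, 12, 14, 15].

Triangle areas on the boundary:
  f1: (p2, p9, p0) → 77.8548
  f2: (p7, p9, p0) → 45.2251
  f3: (p7, p9, p11) → 32.6944
  f4: (p10, p9, p11) → 31.4333
  f5: (p14, p7, p0) → 19.5928
  f6: (p14, p7, p11) → 59.4950
  f7: (p1, p14, p11) → 82.5514
  f8: (p1, p14, p8) → 29.7593
  f9: (p6, p2, p0) → 72.0374
  f10: (p6, p14, p0) → 23.4968
  f11: (p6, p14, p8) → 46.7179
  f12: (p6, p2, p15) → 38.8452
  f13: (p3, p2, p9) → 42.2532
  f14: (p3, p10, p9) → 14.4460
  f15: (p3, p2, p15) → 23.0440
  f16: (p3, p10, p11) → 86.2206
  f17: (p3, p1, p11) → 92.3431
  f18: (p12, p1, p8) → 9.4475
  f19: (p12, p6, p15) → 19.2340
  f20: (p12, p6, p8) → 20.4975
  f21: (p12, p3, p15) → 11.0107
  f22: (p12, p3, p1) → 21.8737
Σ area = 900.074

Euler characteristic 13−33+22 = 2 ✓

facets=22 area=900.074


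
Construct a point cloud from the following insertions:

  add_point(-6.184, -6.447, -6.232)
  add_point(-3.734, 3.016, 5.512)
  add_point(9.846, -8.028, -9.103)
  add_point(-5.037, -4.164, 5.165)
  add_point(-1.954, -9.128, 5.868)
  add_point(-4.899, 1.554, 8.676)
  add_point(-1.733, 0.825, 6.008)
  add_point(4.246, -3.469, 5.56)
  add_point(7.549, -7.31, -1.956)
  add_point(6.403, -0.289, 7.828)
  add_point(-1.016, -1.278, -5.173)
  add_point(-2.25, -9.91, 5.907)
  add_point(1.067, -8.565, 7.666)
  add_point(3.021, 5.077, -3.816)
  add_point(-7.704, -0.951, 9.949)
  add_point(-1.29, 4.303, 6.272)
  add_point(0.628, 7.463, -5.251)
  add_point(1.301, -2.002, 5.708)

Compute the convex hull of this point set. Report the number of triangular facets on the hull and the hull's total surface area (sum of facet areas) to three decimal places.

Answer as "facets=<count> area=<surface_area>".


facets=20 area=915.100

Points on the hull: [0, 1, 2, 5, 8, 9, 11, 12, 13, 14, 15, 16] (12 of 18).

Facet areas (half cross-product norm):
  f1: (p0, p16, p14) → 126.6633
  f2: (p0, p11, p14) → 74.2915
  f3: (p0, p16, p2) → 119.7455
  f4: (p0, p11, p2) → 106.8483
  f5: (p15, p9, p16) → 54.3062
  f6: (p13, p16, p2) → 20.7264
  f7: (p13, p9, p2) → 102.8162
  f8: (p13, p9, p16) → 15.4562
  f9: (p12, p11, p14) → 22.4081
  f10: (p12, p9, p14) → 57.6954
  f11: (p12, p11, p2) → 37.7590
  f12: (p1, p16, p14) → 16.3854
  f13: (p1, p15, p16) → 17.3341
  f14: (p8, p9, p2) → 23.9819
  f15: (p8, p12, p2) → 14.9647
  f16: (p8, p12, p9) → 53.2043
  f17: (p5, p1, p14) → 4.8172
  f18: (p5, p1, p15) → 5.1342
  f19: (p5, p9, p14) → 17.9247
  f20: (p5, p15, p9) → 22.6376
Σ area = 915.100

Euler characteristic 12−30+20 = 2 ✓


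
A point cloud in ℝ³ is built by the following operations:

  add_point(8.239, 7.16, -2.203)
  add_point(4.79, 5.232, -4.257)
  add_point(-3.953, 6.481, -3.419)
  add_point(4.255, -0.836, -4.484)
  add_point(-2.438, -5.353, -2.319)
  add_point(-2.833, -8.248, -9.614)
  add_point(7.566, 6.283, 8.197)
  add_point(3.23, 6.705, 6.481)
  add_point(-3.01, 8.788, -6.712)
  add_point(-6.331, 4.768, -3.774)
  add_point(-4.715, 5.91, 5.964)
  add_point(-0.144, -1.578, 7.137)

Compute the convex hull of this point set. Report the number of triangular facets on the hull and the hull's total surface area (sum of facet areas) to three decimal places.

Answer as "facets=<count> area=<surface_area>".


11 of the 12 inputs are extreme points: [0, 1, 3, 4, 5, 6, 7, 8, 9, 10, 11].

Triangle areas on the boundary:
  f1: (p8, p5, p9) → 42.3502
  f2: (p8, p6, p0) → 60.6101
  f3: (p3, p5, p0) → 18.2796
  f4: (p3, p6, p0) → 47.7019
  f5: (p3, p11, p5) → 70.4431
  f6: (p3, p11, p6) → 67.4678
  f7: (p4, p5, p9) → 42.1258
  f8: (p4, p11, p5) → 6.9918
  f9: (p1, p5, p0) → 18.1676
  f10: (p1, p8, p0) → 15.3900
  f11: (p1, p8, p5) → 72.0096
  f12: (p10, p8, p9) → 28.2366
  f13: (p10, p11, p6) → 47.6581
  f14: (p10, p4, p9) → 54.1783
  f15: (p10, p4, p11) → 46.0672
  f16: (p7, p8, p6) → 23.4888
  f17: (p7, p10, p6) → 6.6805
  f18: (p7, p10, p8) → 52.2433
Σ area = 720.090

Euler: V−E+F = 11−27+18 = 2.

facets=18 area=720.090


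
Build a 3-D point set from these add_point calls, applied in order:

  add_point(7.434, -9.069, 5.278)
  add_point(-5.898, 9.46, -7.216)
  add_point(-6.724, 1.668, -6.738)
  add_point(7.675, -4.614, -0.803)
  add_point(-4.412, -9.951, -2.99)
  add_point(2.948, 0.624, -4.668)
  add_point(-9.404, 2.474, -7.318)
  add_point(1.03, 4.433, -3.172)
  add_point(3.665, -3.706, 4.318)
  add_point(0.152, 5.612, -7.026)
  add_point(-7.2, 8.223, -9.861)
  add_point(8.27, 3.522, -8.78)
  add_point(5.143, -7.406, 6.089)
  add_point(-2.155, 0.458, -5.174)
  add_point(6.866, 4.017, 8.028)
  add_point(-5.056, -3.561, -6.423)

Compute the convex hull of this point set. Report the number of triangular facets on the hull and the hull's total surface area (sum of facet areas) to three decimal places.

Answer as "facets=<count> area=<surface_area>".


Points on the hull: [0, 1, 3, 4, 6, 10, 11, 12, 14, 15] (10 of 16).

Facet areas (half cross-product norm):
  f1: (p0, p14, p11) → 109.7047
  f2: (p15, p4, p6) → 15.8270
  f3: (p15, p4, p11) → 50.9128
  f4: (p1, p14, p6) → 80.4630
  f5: (p1, p14, p11) → 127.9420
  f6: (p12, p4, p6) → 90.3052
  f7: (p12, p14, p6) → 125.7728
  f8: (p12, p0, p4) → 19.0836
  f9: (p12, p0, p14) → 15.1132
  f10: (p3, p4, p11) → 74.5812
  f11: (p3, p0, p11) → 7.0286
  f12: (p3, p0, p4) → 50.0587
  f13: (p10, p15, p6) → 20.8600
  f14: (p10, p15, p11) → 89.8038
  f15: (p10, p1, p6) → 10.5236
  f16: (p10, p1, p11) → 24.4370
Σ area = 912.417

Euler characteristic 10−24+16 = 2 ✓

facets=16 area=912.417
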